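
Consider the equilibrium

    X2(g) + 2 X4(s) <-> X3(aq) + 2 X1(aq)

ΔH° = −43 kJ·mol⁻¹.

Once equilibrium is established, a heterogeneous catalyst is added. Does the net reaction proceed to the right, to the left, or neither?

no shift

A catalyst speeds both forward and reverse rates equally; it changes neither Q nor K — no shift from this change.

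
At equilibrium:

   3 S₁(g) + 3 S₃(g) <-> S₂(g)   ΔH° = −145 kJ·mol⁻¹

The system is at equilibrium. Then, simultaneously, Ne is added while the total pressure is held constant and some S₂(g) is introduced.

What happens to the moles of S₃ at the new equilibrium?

Adding inert gas at constant total pressure expands the volume and lowers every reacting partial pressure. With Δn_gas = 1 − 6 = -5, Q moves away from K toward the side with fewer gas moles, so the system shifts toward the side with more gas moles — to the left.
Adding S₂ (g), a product, drives the reaction to the left.
The net shift is to the left. S₃ is a reactant, so its amount increases.

increases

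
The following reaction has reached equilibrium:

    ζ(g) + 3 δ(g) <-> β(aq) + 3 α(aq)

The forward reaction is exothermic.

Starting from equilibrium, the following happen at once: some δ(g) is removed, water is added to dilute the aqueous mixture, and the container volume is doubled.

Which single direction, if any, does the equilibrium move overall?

cannot be determined

Removing δ (g), a reactant, drives the reaction to the left.
Dilution lowers every aqueous concentration by the same factor. Δn_aq = 4 − 0 = +4, so the system shifts toward the side with more dissolved moles — to the right.
Gas moles: reactants 4, products 0 (Δn_gas = -4). Expansion shifts the system toward the side with more moles of gas — to the left.
The individual effects push in opposite directions; without quantitative information the net direction cannot be determined.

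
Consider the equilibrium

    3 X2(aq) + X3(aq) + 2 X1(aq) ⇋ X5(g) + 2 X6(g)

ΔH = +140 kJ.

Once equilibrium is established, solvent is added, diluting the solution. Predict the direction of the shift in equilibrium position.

left

Dilution lowers every aqueous concentration by the same factor. Δn_aq = 0 − 6 = -6, so the system shifts toward the side with more dissolved moles — to the left.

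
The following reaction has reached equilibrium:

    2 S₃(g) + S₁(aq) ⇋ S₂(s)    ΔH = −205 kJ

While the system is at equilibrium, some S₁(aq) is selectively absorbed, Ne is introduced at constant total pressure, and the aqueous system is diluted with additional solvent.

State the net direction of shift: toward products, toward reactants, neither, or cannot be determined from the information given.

Removing S₁ (aq), a reactant, drives the reaction to the left.
Adding inert gas at constant total pressure expands the volume and lowers every reacting partial pressure. With Δn_gas = 0 − 2 = -2, Q moves away from K toward the side with fewer gas moles, so the system shifts toward the side with more gas moles — to the left.
Dilution lowers every aqueous concentration by the same factor. Δn_aq = 0 − 1 = -1, so the system shifts toward the side with more dissolved moles — to the left.
All effects act in the same direction — net shift to the left.

left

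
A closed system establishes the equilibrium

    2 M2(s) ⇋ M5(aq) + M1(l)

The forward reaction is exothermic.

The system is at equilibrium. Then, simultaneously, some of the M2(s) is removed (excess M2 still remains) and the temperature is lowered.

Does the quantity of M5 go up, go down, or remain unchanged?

M2 is a pure solid; its activity is 1 regardless of amount, so Q is unaffected — no shift from this change.
The forward reaction is exothermic. Lowering T favours the exothermic direction — shift to the right.
The net shift is to the right. M5 is a product, so its amount increases.

increases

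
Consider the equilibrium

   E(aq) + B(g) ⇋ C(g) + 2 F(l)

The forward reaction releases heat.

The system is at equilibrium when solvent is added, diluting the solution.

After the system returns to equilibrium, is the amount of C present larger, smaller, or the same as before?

Dilution lowers every aqueous concentration by the same factor. Δn_aq = 0 − 1 = -1, so the system shifts toward the side with more dissolved moles — to the left.
The net shift is to the left. C is a product, so its amount decreases.

decreases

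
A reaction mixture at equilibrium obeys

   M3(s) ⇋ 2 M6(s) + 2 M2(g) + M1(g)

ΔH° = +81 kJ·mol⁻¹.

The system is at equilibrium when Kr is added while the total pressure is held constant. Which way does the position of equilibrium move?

right

Adding inert gas at constant total pressure expands the volume and lowers every reacting partial pressure. With Δn_gas = 3 − 0 = +3, Q moves away from K toward the side with fewer gas moles, so the system shifts toward the side with more gas moles — to the right.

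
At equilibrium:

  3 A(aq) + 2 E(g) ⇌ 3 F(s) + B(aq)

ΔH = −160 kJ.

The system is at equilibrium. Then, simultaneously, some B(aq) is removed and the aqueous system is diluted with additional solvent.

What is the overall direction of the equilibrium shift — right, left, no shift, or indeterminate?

Removing B (aq), a product, drives the reaction to the right.
Dilution lowers every aqueous concentration by the same factor. Δn_aq = 1 − 3 = -2, so the system shifts toward the side with more dissolved moles — to the left.
The individual effects push in opposite directions; without quantitative information the net direction cannot be determined.

cannot be determined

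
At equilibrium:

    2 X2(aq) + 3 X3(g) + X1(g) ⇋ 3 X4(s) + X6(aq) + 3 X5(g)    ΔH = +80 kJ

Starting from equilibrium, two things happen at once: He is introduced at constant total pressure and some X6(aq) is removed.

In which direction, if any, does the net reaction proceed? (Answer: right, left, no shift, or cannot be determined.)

Adding inert gas at constant total pressure expands the volume and lowers every reacting partial pressure. With Δn_gas = 3 − 4 = -1, Q moves away from K toward the side with fewer gas moles, so the system shifts toward the side with more gas moles — to the left.
Removing X6 (aq), a product, drives the reaction to the right.
The individual effects push in opposite directions; without quantitative information the net direction cannot be determined.

cannot be determined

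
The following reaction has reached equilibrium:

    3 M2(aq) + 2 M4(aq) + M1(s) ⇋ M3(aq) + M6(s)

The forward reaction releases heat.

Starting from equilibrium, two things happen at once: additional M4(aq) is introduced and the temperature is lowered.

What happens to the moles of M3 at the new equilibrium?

Adding M4 (aq), a reactant, drives the reaction to the right.
The forward reaction is exothermic. Lowering T favours the exothermic direction — shift to the right.
The net shift is to the right. M3 is a product, so its amount increases.

increases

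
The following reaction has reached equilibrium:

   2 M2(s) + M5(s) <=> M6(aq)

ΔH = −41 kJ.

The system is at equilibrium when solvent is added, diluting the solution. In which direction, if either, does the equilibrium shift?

right

Dilution lowers every aqueous concentration by the same factor. Δn_aq = 1 − 0 = +1, so the system shifts toward the side with more dissolved moles — to the right.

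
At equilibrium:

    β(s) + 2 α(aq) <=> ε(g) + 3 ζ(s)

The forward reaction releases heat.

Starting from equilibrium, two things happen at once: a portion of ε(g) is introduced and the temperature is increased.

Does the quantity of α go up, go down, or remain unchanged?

increases

Adding ε (g), a product, drives the reaction to the left.
The forward reaction is exothermic. Raising T favours the endothermic direction — shift to the left.
The net shift is to the left. α is a reactant, so its amount increases.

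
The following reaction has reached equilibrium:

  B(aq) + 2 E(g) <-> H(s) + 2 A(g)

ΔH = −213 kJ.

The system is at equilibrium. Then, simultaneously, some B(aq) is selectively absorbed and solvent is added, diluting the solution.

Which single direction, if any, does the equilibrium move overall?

left

Removing B (aq), a reactant, drives the reaction to the left.
Dilution lowers every aqueous concentration by the same factor. Δn_aq = 0 − 1 = -1, so the system shifts toward the side with more dissolved moles — to the left.
All effects act in the same direction — net shift to the left.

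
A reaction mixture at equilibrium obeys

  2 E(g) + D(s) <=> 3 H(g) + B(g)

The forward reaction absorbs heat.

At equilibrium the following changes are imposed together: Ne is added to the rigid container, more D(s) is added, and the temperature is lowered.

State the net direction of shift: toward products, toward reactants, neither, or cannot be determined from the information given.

At constant volume, adding an inert gas leaves every reacting species' partial pressure unchanged, so Q is unchanged — no shift from this change.
D is a pure solid; its activity is 1 regardless of amount, so Q is unaffected — no shift from this change.
The forward reaction is endothermic. Lowering T favours the exothermic direction — shift to the left.
Only the nonzero effect(s) matter; the net shift is to the left.

left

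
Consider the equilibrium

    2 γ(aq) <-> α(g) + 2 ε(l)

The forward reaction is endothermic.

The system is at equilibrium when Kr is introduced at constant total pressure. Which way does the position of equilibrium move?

Adding inert gas at constant total pressure expands the volume and lowers every reacting partial pressure. With Δn_gas = 1 − 0 = +1, Q moves away from K toward the side with fewer gas moles, so the system shifts toward the side with more gas moles — to the right.

right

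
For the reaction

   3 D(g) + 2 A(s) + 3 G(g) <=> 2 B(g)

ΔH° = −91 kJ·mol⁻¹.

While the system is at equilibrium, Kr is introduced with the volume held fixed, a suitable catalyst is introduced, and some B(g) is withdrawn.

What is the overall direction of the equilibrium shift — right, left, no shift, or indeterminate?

At constant volume, adding an inert gas leaves every reacting species' partial pressure unchanged, so Q is unchanged — no shift from this change.
A catalyst speeds both forward and reverse rates equally; it changes neither Q nor K — no shift from this change.
Removing B (g), a product, drives the reaction to the right.
Only the nonzero effect(s) matter; the net shift is to the right.

right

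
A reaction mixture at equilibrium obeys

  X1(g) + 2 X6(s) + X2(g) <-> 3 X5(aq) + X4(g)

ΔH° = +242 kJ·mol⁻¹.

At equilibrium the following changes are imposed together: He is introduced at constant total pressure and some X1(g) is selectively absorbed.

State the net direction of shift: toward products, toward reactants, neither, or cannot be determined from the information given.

left

Adding inert gas at constant total pressure expands the volume and lowers every reacting partial pressure. With Δn_gas = 1 − 2 = -1, Q moves away from K toward the side with fewer gas moles, so the system shifts toward the side with more gas moles — to the left.
Removing X1 (g), a reactant, drives the reaction to the left.
All effects act in the same direction — net shift to the left.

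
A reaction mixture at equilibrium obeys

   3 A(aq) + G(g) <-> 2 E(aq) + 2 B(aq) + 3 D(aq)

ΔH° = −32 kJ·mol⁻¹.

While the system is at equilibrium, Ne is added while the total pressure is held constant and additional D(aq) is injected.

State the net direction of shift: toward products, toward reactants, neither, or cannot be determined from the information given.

Adding inert gas at constant total pressure expands the volume and lowers every reacting partial pressure. With Δn_gas = 0 − 1 = -1, Q moves away from K toward the side with fewer gas moles, so the system shifts toward the side with more gas moles — to the left.
Adding D (aq), a product, drives the reaction to the left.
All effects act in the same direction — net shift to the left.

left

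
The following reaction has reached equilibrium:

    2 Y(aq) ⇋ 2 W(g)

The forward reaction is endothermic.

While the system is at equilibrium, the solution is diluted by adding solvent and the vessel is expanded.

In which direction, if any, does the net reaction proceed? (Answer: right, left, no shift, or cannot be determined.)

cannot be determined

Dilution lowers every aqueous concentration by the same factor. Δn_aq = 0 − 2 = -2, so the system shifts toward the side with more dissolved moles — to the left.
Gas moles: reactants 0, products 2 (Δn_gas = +2). Expansion shifts the system toward the side with more moles of gas — to the right.
The individual effects push in opposite directions; without quantitative information the net direction cannot be determined.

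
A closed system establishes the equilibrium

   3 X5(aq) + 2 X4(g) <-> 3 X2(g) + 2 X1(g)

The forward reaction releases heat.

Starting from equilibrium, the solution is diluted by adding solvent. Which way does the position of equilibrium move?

Dilution lowers every aqueous concentration by the same factor. Δn_aq = 0 − 3 = -3, so the system shifts toward the side with more dissolved moles — to the left.

left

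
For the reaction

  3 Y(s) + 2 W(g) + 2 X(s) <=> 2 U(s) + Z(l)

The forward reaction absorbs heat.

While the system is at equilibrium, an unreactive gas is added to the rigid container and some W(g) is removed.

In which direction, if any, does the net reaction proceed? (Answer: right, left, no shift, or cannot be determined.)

left

At constant volume, adding an inert gas leaves every reacting species' partial pressure unchanged, so Q is unchanged — no shift from this change.
Removing W (g), a reactant, drives the reaction to the left.
Only the nonzero effect(s) matter; the net shift is to the left.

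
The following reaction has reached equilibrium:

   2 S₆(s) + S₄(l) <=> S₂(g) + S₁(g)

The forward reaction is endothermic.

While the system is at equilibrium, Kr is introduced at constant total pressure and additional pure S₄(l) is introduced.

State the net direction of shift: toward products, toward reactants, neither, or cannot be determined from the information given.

Adding inert gas at constant total pressure expands the volume and lowers every reacting partial pressure. With Δn_gas = 2 − 0 = +2, Q moves away from K toward the side with fewer gas moles, so the system shifts toward the side with more gas moles — to the right.
S₄ is a pure liquid; its activity is 1 regardless of amount, so Q is unaffected — no shift from this change.
Only the nonzero effect(s) matter; the net shift is to the right.

right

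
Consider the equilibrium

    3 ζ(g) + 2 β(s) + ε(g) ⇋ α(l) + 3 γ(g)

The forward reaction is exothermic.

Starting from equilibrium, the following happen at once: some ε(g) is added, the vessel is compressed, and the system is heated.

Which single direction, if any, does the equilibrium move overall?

cannot be determined

Adding ε (g), a reactant, drives the reaction to the right.
Gas moles: reactants 4, products 3 (Δn_gas = -1). Compression shifts the system toward the side with fewer moles of gas — to the right.
The forward reaction is exothermic. Raising T favours the endothermic direction — shift to the left.
The individual effects push in opposite directions; without quantitative information the net direction cannot be determined.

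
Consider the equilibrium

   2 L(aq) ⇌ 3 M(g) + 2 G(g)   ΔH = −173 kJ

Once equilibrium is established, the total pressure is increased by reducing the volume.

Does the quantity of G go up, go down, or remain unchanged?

Gas moles: reactants 0, products 5 (Δn_gas = +5). Compression shifts the system toward the side with fewer moles of gas — to the left.
The net shift is to the left. G is a product, so its amount decreases.

decreases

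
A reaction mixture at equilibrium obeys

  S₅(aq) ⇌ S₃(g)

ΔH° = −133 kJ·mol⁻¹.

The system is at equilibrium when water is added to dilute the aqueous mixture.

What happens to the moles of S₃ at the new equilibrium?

Dilution lowers every aqueous concentration by the same factor. Δn_aq = 0 − 1 = -1, so the system shifts toward the side with more dissolved moles — to the left.
The net shift is to the left. S₃ is a product, so its amount decreases.

decreases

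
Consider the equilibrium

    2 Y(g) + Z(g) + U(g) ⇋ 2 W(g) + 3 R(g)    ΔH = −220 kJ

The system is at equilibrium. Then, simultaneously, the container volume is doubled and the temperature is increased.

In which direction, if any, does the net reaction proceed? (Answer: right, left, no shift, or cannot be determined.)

Gas moles: reactants 4, products 5 (Δn_gas = +1). Expansion shifts the system toward the side with more moles of gas — to the right.
The forward reaction is exothermic. Raising T favours the endothermic direction — shift to the left.
The individual effects push in opposite directions; without quantitative information the net direction cannot be determined.

cannot be determined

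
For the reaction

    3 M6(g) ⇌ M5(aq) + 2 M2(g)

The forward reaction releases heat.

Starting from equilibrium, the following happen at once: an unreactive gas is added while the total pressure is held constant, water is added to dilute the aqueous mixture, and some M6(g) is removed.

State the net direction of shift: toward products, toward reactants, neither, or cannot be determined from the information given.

cannot be determined

Adding inert gas at constant total pressure expands the volume and lowers every reacting partial pressure. With Δn_gas = 2 − 3 = -1, Q moves away from K toward the side with fewer gas moles, so the system shifts toward the side with more gas moles — to the left.
Dilution lowers every aqueous concentration by the same factor. Δn_aq = 1 − 0 = +1, so the system shifts toward the side with more dissolved moles — to the right.
Removing M6 (g), a reactant, drives the reaction to the left.
The individual effects push in opposite directions; without quantitative information the net direction cannot be determined.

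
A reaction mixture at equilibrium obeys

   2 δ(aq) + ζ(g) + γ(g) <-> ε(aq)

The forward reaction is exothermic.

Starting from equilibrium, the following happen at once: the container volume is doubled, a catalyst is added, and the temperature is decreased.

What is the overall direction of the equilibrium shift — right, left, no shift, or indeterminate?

cannot be determined

Gas moles: reactants 2, products 0 (Δn_gas = -2). Expansion shifts the system toward the side with more moles of gas — to the left.
A catalyst speeds both forward and reverse rates equally; it changes neither Q nor K — no shift from this change.
The forward reaction is exothermic. Lowering T favours the exothermic direction — shift to the right.
The individual effects push in opposite directions; without quantitative information the net direction cannot be determined.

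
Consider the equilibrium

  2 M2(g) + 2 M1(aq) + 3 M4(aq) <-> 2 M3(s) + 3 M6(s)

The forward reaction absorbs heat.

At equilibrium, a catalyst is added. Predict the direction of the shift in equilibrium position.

A catalyst speeds both forward and reverse rates equally; it changes neither Q nor K — no shift from this change.

no shift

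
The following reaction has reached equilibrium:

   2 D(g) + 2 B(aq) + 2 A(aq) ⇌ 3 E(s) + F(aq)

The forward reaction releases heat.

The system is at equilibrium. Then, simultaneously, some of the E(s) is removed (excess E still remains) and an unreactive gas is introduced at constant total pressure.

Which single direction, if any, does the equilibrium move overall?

left

E is a pure solid; its activity is 1 regardless of amount, so Q is unaffected — no shift from this change.
Adding inert gas at constant total pressure expands the volume and lowers every reacting partial pressure. With Δn_gas = 0 − 2 = -2, Q moves away from K toward the side with fewer gas moles, so the system shifts toward the side with more gas moles — to the left.
Only the nonzero effect(s) matter; the net shift is to the left.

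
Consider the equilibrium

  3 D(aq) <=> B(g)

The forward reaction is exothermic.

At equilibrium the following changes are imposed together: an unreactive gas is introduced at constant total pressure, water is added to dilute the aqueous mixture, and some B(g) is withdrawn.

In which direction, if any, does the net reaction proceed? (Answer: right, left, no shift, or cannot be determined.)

Adding inert gas at constant total pressure expands the volume and lowers every reacting partial pressure. With Δn_gas = 1 − 0 = +1, Q moves away from K toward the side with fewer gas moles, so the system shifts toward the side with more gas moles — to the right.
Dilution lowers every aqueous concentration by the same factor. Δn_aq = 0 − 3 = -3, so the system shifts toward the side with more dissolved moles — to the left.
Removing B (g), a product, drives the reaction to the right.
The individual effects push in opposite directions; without quantitative information the net direction cannot be determined.

cannot be determined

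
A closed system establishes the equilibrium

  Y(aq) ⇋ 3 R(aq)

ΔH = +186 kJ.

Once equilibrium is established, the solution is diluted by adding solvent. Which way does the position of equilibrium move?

Dilution lowers every aqueous concentration by the same factor. Δn_aq = 3 − 1 = +2, so the system shifts toward the side with more dissolved moles — to the right.

right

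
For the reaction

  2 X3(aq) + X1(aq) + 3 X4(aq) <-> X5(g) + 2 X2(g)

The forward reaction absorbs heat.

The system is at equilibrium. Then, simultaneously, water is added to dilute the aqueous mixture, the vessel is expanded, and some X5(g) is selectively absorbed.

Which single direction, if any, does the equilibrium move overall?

cannot be determined

Dilution lowers every aqueous concentration by the same factor. Δn_aq = 0 − 6 = -6, so the system shifts toward the side with more dissolved moles — to the left.
Gas moles: reactants 0, products 3 (Δn_gas = +3). Expansion shifts the system toward the side with more moles of gas — to the right.
Removing X5 (g), a product, drives the reaction to the right.
The individual effects push in opposite directions; without quantitative information the net direction cannot be determined.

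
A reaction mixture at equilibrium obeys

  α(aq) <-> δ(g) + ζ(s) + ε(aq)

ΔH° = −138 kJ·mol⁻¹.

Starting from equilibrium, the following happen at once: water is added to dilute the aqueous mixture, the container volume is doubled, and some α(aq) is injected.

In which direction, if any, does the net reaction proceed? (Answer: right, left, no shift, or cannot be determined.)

right

Dilution scales every aqueous concentration by the same factor. Δn_aq = 1 − 1 = 0, so Q is unchanged — no shift.
Gas moles: reactants 0, products 1 (Δn_gas = +1). Expansion shifts the system toward the side with more moles of gas — to the right.
Adding α (aq), a reactant, drives the reaction to the right.
Only the nonzero effect(s) matter; the net shift is to the right.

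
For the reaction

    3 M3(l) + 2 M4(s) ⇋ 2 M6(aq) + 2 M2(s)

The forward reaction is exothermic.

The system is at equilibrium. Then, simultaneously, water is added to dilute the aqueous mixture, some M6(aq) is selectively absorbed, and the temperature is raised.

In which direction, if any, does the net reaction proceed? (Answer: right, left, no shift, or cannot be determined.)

Dilution lowers every aqueous concentration by the same factor. Δn_aq = 2 − 0 = +2, so the system shifts toward the side with more dissolved moles — to the right.
Removing M6 (aq), a product, drives the reaction to the right.
The forward reaction is exothermic. Raising T favours the endothermic direction — shift to the left.
The individual effects push in opposite directions; without quantitative information the net direction cannot be determined.

cannot be determined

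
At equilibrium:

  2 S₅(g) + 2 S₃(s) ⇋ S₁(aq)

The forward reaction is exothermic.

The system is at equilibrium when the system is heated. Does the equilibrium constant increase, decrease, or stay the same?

decreases

K depends on temperature via the van 't Hoff relation. The forward reaction is exothermic, so raising T decreases K.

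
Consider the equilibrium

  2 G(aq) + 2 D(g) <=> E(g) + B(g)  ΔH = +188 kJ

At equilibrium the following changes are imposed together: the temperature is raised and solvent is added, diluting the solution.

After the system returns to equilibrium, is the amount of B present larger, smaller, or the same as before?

The forward reaction is endothermic. Raising T favours the endothermic direction — shift to the right.
Dilution lowers every aqueous concentration by the same factor. Δn_aq = 0 − 2 = -2, so the system shifts toward the side with more dissolved moles — to the left.
The two effects oppose each other, so the net shift — and hence the change in B — cannot be determined from the given information.

cannot be determined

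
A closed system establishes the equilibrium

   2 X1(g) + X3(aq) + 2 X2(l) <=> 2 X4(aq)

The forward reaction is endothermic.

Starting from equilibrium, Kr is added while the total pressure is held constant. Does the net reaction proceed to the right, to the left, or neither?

left

Adding inert gas at constant total pressure expands the volume and lowers every reacting partial pressure. With Δn_gas = 0 − 2 = -2, Q moves away from K toward the side with fewer gas moles, so the system shifts toward the side with more gas moles — to the left.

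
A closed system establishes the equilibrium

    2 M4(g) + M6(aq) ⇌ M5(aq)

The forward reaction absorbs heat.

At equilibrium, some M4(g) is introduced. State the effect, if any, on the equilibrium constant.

The equilibrium constant depends only on temperature. This perturbation may move the position of equilibrium, but since T is unchanged, K itself is unchanged.

unchanged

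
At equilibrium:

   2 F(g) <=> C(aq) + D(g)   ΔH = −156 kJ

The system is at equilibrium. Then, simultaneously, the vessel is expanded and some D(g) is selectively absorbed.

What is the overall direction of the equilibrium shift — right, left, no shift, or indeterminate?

Gas moles: reactants 2, products 1 (Δn_gas = -1). Expansion shifts the system toward the side with more moles of gas — to the left.
Removing D (g), a product, drives the reaction to the right.
The individual effects push in opposite directions; without quantitative information the net direction cannot be determined.

cannot be determined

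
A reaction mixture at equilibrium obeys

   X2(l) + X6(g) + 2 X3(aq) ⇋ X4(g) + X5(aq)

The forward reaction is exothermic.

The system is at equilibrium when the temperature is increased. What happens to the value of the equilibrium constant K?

decreases

K depends on temperature via the van 't Hoff relation. The forward reaction is exothermic, so raising T decreases K.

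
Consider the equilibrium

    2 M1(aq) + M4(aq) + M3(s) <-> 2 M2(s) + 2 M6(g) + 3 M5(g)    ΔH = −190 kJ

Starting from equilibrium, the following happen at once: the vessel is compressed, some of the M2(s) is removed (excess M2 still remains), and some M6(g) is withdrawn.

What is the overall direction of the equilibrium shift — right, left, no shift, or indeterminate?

cannot be determined

Gas moles: reactants 0, products 5 (Δn_gas = +5). Compression shifts the system toward the side with fewer moles of gas — to the left.
M2 is a pure solid; its activity is 1 regardless of amount, so Q is unaffected — no shift from this change.
Removing M6 (g), a product, drives the reaction to the right.
The individual effects push in opposite directions; without quantitative information the net direction cannot be determined.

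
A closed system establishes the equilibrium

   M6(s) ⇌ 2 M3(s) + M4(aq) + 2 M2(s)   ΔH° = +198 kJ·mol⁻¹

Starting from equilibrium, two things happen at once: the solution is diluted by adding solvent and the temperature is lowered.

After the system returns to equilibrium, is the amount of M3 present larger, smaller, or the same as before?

cannot be determined

Dilution lowers every aqueous concentration by the same factor. Δn_aq = 1 − 0 = +1, so the system shifts toward the side with more dissolved moles — to the right.
The forward reaction is endothermic. Lowering T favours the exothermic direction — shift to the left.
The two effects oppose each other, so the net shift — and hence the change in M3 — cannot be determined from the given information.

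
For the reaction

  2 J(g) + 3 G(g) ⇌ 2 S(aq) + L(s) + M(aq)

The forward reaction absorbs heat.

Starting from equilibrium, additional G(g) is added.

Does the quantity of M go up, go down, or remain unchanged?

Adding G (g), a reactant, drives the reaction to the right.
The net shift is to the right. M is a product, so its amount increases.

increases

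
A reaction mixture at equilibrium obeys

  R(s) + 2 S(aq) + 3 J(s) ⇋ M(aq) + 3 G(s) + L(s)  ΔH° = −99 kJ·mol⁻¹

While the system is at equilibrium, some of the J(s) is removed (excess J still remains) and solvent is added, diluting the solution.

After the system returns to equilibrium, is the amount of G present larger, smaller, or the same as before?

decreases

J is a pure solid; its activity is 1 regardless of amount, so Q is unaffected — no shift from this change.
Dilution lowers every aqueous concentration by the same factor. Δn_aq = 1 − 2 = -1, so the system shifts toward the side with more dissolved moles — to the left.
The net shift is to the left. G is a product, so its amount decreases.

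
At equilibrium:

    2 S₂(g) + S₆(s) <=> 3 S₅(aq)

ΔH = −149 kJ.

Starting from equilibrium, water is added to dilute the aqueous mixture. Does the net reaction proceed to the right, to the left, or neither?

Dilution lowers every aqueous concentration by the same factor. Δn_aq = 3 − 0 = +3, so the system shifts toward the side with more dissolved moles — to the right.

right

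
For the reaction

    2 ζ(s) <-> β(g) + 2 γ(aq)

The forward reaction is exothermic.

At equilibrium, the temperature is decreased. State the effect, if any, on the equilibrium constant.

K depends on temperature via the van 't Hoff relation. The forward reaction is exothermic, so lowering T increases K.

increases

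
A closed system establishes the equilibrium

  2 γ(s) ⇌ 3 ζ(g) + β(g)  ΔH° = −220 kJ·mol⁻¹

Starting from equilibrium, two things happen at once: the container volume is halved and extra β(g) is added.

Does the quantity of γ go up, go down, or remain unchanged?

Gas moles: reactants 0, products 4 (Δn_gas = +4). Compression shifts the system toward the side with fewer moles of gas — to the left.
Adding β (g), a product, drives the reaction to the left.
The net shift is to the left. γ is a reactant, so its amount increases.

increases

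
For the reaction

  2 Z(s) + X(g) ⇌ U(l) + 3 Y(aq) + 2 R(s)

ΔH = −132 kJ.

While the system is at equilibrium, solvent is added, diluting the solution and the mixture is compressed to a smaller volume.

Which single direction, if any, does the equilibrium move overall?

right

Dilution lowers every aqueous concentration by the same factor. Δn_aq = 3 − 0 = +3, so the system shifts toward the side with more dissolved moles — to the right.
Gas moles: reactants 1, products 0 (Δn_gas = -1). Compression shifts the system toward the side with fewer moles of gas — to the right.
All effects act in the same direction — net shift to the right.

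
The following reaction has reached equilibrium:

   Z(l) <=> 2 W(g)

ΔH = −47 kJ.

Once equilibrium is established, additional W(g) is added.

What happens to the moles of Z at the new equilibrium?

increases

Adding W (g), a product, drives the reaction to the left.
The net shift is to the left. Z is a reactant, so its amount increases.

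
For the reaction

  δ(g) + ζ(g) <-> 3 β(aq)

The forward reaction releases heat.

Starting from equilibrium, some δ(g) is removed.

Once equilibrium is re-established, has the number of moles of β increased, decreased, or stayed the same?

decreases

Removing δ (g), a reactant, drives the reaction to the left.
The net shift is to the left. β is a product, so its amount decreases.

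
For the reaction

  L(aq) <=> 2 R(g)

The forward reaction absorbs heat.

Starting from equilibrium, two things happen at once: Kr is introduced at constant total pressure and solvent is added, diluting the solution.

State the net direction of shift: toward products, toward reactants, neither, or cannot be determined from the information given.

Adding inert gas at constant total pressure expands the volume and lowers every reacting partial pressure. With Δn_gas = 2 − 0 = +2, Q moves away from K toward the side with fewer gas moles, so the system shifts toward the side with more gas moles — to the right.
Dilution lowers every aqueous concentration by the same factor. Δn_aq = 0 − 1 = -1, so the system shifts toward the side with more dissolved moles — to the left.
The individual effects push in opposite directions; without quantitative information the net direction cannot be determined.

cannot be determined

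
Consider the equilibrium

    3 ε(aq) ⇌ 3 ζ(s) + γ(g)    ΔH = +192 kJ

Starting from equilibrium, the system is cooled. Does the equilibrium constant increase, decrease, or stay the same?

decreases

K depends on temperature via the van 't Hoff relation. The forward reaction is endothermic, so lowering T decreases K.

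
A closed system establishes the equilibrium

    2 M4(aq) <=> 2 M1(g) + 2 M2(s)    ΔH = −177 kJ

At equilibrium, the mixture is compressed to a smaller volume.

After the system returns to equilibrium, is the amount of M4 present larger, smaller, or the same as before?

Gas moles: reactants 0, products 2 (Δn_gas = +2). Compression shifts the system toward the side with fewer moles of gas — to the left.
The net shift is to the left. M4 is a reactant, so its amount increases.

increases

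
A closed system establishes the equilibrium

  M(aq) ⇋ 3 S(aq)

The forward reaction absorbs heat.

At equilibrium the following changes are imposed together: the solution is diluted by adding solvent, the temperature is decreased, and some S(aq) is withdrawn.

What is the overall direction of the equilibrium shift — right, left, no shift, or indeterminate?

Dilution lowers every aqueous concentration by the same factor. Δn_aq = 3 − 1 = +2, so the system shifts toward the side with more dissolved moles — to the right.
The forward reaction is endothermic. Lowering T favours the exothermic direction — shift to the left.
Removing S (aq), a product, drives the reaction to the right.
The individual effects push in opposite directions; without quantitative information the net direction cannot be determined.

cannot be determined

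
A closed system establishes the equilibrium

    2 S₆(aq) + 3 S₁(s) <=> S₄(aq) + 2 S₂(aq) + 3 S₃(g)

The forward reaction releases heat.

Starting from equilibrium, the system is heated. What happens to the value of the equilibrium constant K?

K depends on temperature via the van 't Hoff relation. The forward reaction is exothermic, so raising T decreases K.

decreases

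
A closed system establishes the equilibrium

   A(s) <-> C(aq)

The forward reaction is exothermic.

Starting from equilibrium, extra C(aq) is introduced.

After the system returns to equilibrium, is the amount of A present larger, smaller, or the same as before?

increases

Adding C (aq), a product, drives the reaction to the left.
The net shift is to the left. A is a reactant, so its amount increases.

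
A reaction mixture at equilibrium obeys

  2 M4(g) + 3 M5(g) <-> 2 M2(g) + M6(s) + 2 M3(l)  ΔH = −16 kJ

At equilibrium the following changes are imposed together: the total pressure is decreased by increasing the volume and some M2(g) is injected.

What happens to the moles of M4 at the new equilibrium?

increases

Gas moles: reactants 5, products 2 (Δn_gas = -3). Expansion shifts the system toward the side with more moles of gas — to the left.
Adding M2 (g), a product, drives the reaction to the left.
The net shift is to the left. M4 is a reactant, so its amount increases.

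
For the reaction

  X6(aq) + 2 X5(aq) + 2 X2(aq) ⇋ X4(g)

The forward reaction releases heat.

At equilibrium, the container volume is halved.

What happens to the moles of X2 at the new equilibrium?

increases

Gas moles: reactants 0, products 1 (Δn_gas = +1). Compression shifts the system toward the side with fewer moles of gas — to the left.
The net shift is to the left. X2 is a reactant, so its amount increases.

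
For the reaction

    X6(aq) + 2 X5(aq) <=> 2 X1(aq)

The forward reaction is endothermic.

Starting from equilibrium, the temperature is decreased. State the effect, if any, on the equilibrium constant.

decreases

K depends on temperature via the van 't Hoff relation. The forward reaction is endothermic, so lowering T decreases K.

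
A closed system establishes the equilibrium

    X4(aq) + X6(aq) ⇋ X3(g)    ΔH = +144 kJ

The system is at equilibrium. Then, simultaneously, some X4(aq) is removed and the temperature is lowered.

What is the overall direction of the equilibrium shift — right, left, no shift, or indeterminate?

left

Removing X4 (aq), a reactant, drives the reaction to the left.
The forward reaction is endothermic. Lowering T favours the exothermic direction — shift to the left.
All effects act in the same direction — net shift to the left.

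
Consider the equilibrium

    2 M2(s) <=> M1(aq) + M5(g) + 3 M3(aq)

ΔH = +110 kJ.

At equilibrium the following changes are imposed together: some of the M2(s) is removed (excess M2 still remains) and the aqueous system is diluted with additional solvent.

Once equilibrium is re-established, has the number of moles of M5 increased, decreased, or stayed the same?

increases

M2 is a pure solid; its activity is 1 regardless of amount, so Q is unaffected — no shift from this change.
Dilution lowers every aqueous concentration by the same factor. Δn_aq = 4 − 0 = +4, so the system shifts toward the side with more dissolved moles — to the right.
The net shift is to the right. M5 is a product, so its amount increases.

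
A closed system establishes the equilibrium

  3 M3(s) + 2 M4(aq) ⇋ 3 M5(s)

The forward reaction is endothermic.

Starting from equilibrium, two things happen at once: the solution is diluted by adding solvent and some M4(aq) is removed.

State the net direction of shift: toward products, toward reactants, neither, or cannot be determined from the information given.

left

Dilution lowers every aqueous concentration by the same factor. Δn_aq = 0 − 2 = -2, so the system shifts toward the side with more dissolved moles — to the left.
Removing M4 (aq), a reactant, drives the reaction to the left.
All effects act in the same direction — net shift to the left.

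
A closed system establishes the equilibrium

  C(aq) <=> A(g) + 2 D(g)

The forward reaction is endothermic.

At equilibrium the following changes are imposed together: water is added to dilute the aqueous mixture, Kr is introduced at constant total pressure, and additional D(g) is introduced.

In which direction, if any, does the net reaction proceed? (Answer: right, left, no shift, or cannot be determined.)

cannot be determined

Dilution lowers every aqueous concentration by the same factor. Δn_aq = 0 − 1 = -1, so the system shifts toward the side with more dissolved moles — to the left.
Adding inert gas at constant total pressure expands the volume and lowers every reacting partial pressure. With Δn_gas = 3 − 0 = +3, Q moves away from K toward the side with fewer gas moles, so the system shifts toward the side with more gas moles — to the right.
Adding D (g), a product, drives the reaction to the left.
The individual effects push in opposite directions; without quantitative information the net direction cannot be determined.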